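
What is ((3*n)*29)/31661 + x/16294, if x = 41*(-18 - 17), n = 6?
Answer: -36928067/515884334 ≈ -0.071582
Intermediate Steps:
x = -1435 (x = 41*(-35) = -1435)
((3*n)*29)/31661 + x/16294 = ((3*6)*29)/31661 - 1435/16294 = (18*29)*(1/31661) - 1435*1/16294 = 522*(1/31661) - 1435/16294 = 522/31661 - 1435/16294 = -36928067/515884334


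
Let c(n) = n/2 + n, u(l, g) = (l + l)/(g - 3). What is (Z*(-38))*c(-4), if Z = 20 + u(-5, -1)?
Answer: 5130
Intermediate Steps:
u(l, g) = 2*l/(-3 + g) (u(l, g) = (2*l)/(-3 + g) = 2*l/(-3 + g))
c(n) = 3*n/2 (c(n) = n*(½) + n = n/2 + n = 3*n/2)
Z = 45/2 (Z = 20 + 2*(-5)/(-3 - 1) = 20 + 2*(-5)/(-4) = 20 + 2*(-5)*(-¼) = 20 + 5/2 = 45/2 ≈ 22.500)
(Z*(-38))*c(-4) = ((45/2)*(-38))*((3/2)*(-4)) = -855*(-6) = 5130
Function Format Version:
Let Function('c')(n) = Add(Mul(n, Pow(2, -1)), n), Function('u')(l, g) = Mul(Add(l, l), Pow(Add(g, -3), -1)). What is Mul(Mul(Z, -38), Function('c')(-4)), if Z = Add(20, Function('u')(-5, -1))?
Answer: 5130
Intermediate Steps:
Function('u')(l, g) = Mul(2, l, Pow(Add(-3, g), -1)) (Function('u')(l, g) = Mul(Mul(2, l), Pow(Add(-3, g), -1)) = Mul(2, l, Pow(Add(-3, g), -1)))
Function('c')(n) = Mul(Rational(3, 2), n) (Function('c')(n) = Add(Mul(n, Rational(1, 2)), n) = Add(Mul(Rational(1, 2), n), n) = Mul(Rational(3, 2), n))
Z = Rational(45, 2) (Z = Add(20, Mul(2, -5, Pow(Add(-3, -1), -1))) = Add(20, Mul(2, -5, Pow(-4, -1))) = Add(20, Mul(2, -5, Rational(-1, 4))) = Add(20, Rational(5, 2)) = Rational(45, 2) ≈ 22.500)
Mul(Mul(Z, -38), Function('c')(-4)) = Mul(Mul(Rational(45, 2), -38), Mul(Rational(3, 2), -4)) = Mul(-855, -6) = 5130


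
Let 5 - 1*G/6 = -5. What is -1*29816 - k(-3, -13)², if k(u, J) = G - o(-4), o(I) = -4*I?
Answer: -31752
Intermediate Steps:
G = 60 (G = 30 - 6*(-5) = 30 + 30 = 60)
k(u, J) = 44 (k(u, J) = 60 - (-4)*(-4) = 60 - 1*16 = 60 - 16 = 44)
-1*29816 - k(-3, -13)² = -1*29816 - 1*44² = -29816 - 1*1936 = -29816 - 1936 = -31752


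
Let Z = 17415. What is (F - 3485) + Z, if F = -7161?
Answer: 6769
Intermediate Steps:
(F - 3485) + Z = (-7161 - 3485) + 17415 = -10646 + 17415 = 6769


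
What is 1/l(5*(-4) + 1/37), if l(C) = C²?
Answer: 1369/546121 ≈ 0.0025068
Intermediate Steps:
1/l(5*(-4) + 1/37) = 1/((5*(-4) + 1/37)²) = 1/((-20 + 1/37)²) = 1/((-739/37)²) = 1/(546121/1369) = 1369/546121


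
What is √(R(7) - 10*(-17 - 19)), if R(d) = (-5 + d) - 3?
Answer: √359 ≈ 18.947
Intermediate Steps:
R(d) = -8 + d
√(R(7) - 10*(-17 - 19)) = √((-8 + 7) - 10*(-17 - 19)) = √(-1 - 10*(-36)) = √(-1 + 360) = √359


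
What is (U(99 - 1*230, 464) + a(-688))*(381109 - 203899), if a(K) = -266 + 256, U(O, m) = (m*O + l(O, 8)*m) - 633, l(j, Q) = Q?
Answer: -10227675150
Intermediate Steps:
U(O, m) = -633 + 8*m + O*m (U(O, m) = (m*O + 8*m) - 633 = (O*m + 8*m) - 633 = (8*m + O*m) - 633 = -633 + 8*m + O*m)
a(K) = -10
(U(99 - 1*230, 464) + a(-688))*(381109 - 203899) = ((-633 + 8*464 + (99 - 1*230)*464) - 10)*(381109 - 203899) = ((-633 + 3712 + (99 - 230)*464) - 10)*177210 = ((-633 + 3712 - 131*464) - 10)*177210 = ((-633 + 3712 - 60784) - 10)*177210 = (-57705 - 10)*177210 = -57715*177210 = -10227675150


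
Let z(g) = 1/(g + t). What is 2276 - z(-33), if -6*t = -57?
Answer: 106974/47 ≈ 2276.0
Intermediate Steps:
t = 19/2 (t = -1/6*(-57) = 19/2 ≈ 9.5000)
z(g) = 1/(19/2 + g) (z(g) = 1/(g + 19/2) = 1/(19/2 + g))
2276 - z(-33) = 2276 - 2/(19 + 2*(-33)) = 2276 - 2/(19 - 66) = 2276 - 2/(-47) = 2276 - 2*(-1)/47 = 2276 - 1*(-2/47) = 2276 + 2/47 = 106974/47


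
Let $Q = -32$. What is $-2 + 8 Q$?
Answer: $-258$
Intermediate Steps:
$-2 + 8 Q = -2 + 8 \left(-32\right) = -2 - 256 = -258$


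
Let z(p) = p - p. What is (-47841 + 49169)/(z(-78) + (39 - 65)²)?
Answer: 332/169 ≈ 1.9645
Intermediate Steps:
z(p) = 0
(-47841 + 49169)/(z(-78) + (39 - 65)²) = (-47841 + 49169)/(0 + (39 - 65)²) = 1328/(0 + (-26)²) = 1328/(0 + 676) = 1328/676 = 1328*(1/676) = 332/169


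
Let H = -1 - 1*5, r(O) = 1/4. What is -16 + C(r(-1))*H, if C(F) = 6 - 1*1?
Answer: -46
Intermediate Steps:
r(O) = 1/4
H = -6 (H = -1 - 5 = -6)
C(F) = 5 (C(F) = 6 - 1 = 5)
-16 + C(r(-1))*H = -16 + 5*(-6) = -16 - 30 = -46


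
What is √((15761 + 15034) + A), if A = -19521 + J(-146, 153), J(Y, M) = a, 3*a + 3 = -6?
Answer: 17*√39 ≈ 106.16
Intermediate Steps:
a = -3 (a = -1 + (⅓)*(-6) = -1 - 2 = -3)
J(Y, M) = -3
A = -19524 (A = -19521 - 3 = -19524)
√((15761 + 15034) + A) = √((15761 + 15034) - 19524) = √(30795 - 19524) = √11271 = 17*√39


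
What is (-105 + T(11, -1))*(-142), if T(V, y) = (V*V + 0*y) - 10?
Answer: -852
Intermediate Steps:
T(V, y) = -10 + V² (T(V, y) = (V² + 0) - 10 = V² - 10 = -10 + V²)
(-105 + T(11, -1))*(-142) = (-105 + (-10 + 11²))*(-142) = (-105 + (-10 + 121))*(-142) = (-105 + 111)*(-142) = 6*(-142) = -852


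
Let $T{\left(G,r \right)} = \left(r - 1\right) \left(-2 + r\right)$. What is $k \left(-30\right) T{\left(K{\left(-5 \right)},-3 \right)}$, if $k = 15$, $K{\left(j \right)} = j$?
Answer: $-9000$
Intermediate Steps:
$T{\left(G,r \right)} = \left(-1 + r\right) \left(-2 + r\right)$
$k \left(-30\right) T{\left(K{\left(-5 \right)},-3 \right)} = 15 \left(-30\right) \left(2 + \left(-3\right)^{2} - -9\right) = - 450 \left(2 + 9 + 9\right) = \left(-450\right) 20 = -9000$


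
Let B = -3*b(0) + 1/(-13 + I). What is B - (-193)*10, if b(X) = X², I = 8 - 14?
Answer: 36669/19 ≈ 1929.9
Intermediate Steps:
I = -6
B = -1/19 (B = -3*0² + 1/(-13 - 6) = -3*0 + 1/(-19) = 0 - 1/19 = -1/19 ≈ -0.052632)
B - (-193)*10 = -1/19 - (-193)*10 = -1/19 - 1*(-1930) = -1/19 + 1930 = 36669/19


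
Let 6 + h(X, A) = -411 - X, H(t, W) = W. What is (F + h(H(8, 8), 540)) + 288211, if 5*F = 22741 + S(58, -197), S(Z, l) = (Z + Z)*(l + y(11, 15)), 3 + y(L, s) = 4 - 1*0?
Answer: 287787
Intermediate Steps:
y(L, s) = 1 (y(L, s) = -3 + (4 - 1*0) = -3 + (4 + 0) = -3 + 4 = 1)
S(Z, l) = 2*Z*(1 + l) (S(Z, l) = (Z + Z)*(l + 1) = (2*Z)*(1 + l) = 2*Z*(1 + l))
h(X, A) = -417 - X (h(X, A) = -6 + (-411 - X) = -417 - X)
F = 1 (F = (22741 + 2*58*(1 - 197))/5 = (22741 + 2*58*(-196))/5 = (22741 - 22736)/5 = (1/5)*5 = 1)
(F + h(H(8, 8), 540)) + 288211 = (1 + (-417 - 1*8)) + 288211 = (1 + (-417 - 8)) + 288211 = (1 - 425) + 288211 = -424 + 288211 = 287787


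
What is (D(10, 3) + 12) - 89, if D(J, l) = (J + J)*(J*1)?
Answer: 123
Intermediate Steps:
D(J, l) = 2*J**2 (D(J, l) = (2*J)*J = 2*J**2)
(D(10, 3) + 12) - 89 = (2*10**2 + 12) - 89 = (2*100 + 12) - 89 = (200 + 12) - 89 = 212 - 89 = 123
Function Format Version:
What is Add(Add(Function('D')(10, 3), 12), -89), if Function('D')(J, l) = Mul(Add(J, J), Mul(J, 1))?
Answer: 123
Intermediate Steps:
Function('D')(J, l) = Mul(2, Pow(J, 2)) (Function('D')(J, l) = Mul(Mul(2, J), J) = Mul(2, Pow(J, 2)))
Add(Add(Function('D')(10, 3), 12), -89) = Add(Add(Mul(2, Pow(10, 2)), 12), -89) = Add(Add(Mul(2, 100), 12), -89) = Add(Add(200, 12), -89) = Add(212, -89) = 123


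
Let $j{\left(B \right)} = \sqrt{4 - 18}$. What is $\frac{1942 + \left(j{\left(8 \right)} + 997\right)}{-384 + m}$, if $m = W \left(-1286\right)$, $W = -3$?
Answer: $\frac{2939}{3474} + \frac{i \sqrt{14}}{3474} \approx 0.846 + 0.001077 i$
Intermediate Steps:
$j{\left(B \right)} = i \sqrt{14}$ ($j{\left(B \right)} = \sqrt{-14} = i \sqrt{14}$)
$m = 3858$ ($m = \left(-3\right) \left(-1286\right) = 3858$)
$\frac{1942 + \left(j{\left(8 \right)} + 997\right)}{-384 + m} = \frac{1942 + \left(i \sqrt{14} + 997\right)}{-384 + 3858} = \frac{1942 + \left(997 + i \sqrt{14}\right)}{3474} = \left(2939 + i \sqrt{14}\right) \frac{1}{3474} = \frac{2939}{3474} + \frac{i \sqrt{14}}{3474}$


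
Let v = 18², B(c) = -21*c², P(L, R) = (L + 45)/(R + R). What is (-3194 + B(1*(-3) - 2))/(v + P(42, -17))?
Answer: -126446/10929 ≈ -11.570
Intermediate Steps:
P(L, R) = (45 + L)/(2*R) (P(L, R) = (45 + L)/((2*R)) = (45 + L)*(1/(2*R)) = (45 + L)/(2*R))
v = 324
(-3194 + B(1*(-3) - 2))/(v + P(42, -17)) = (-3194 - 21*(1*(-3) - 2)²)/(324 + (½)*(45 + 42)/(-17)) = (-3194 - 21*(-3 - 2)²)/(324 + (½)*(-1/17)*87) = (-3194 - 21*(-5)²)/(324 - 87/34) = (-3194 - 21*25)/(10929/34) = (-3194 - 525)*(34/10929) = -3719*34/10929 = -126446/10929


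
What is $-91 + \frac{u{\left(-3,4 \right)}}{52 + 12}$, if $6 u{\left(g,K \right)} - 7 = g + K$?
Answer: $- \frac{4367}{48} \approx -90.979$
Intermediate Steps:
$u{\left(g,K \right)} = \frac{7}{6} + \frac{K}{6} + \frac{g}{6}$ ($u{\left(g,K \right)} = \frac{7}{6} + \frac{g + K}{6} = \frac{7}{6} + \frac{K + g}{6} = \frac{7}{6} + \left(\frac{K}{6} + \frac{g}{6}\right) = \frac{7}{6} + \frac{K}{6} + \frac{g}{6}$)
$-91 + \frac{u{\left(-3,4 \right)}}{52 + 12} = -91 + \frac{\frac{7}{6} + \frac{1}{6} \cdot 4 + \frac{1}{6} \left(-3\right)}{52 + 12} = -91 + \frac{\frac{7}{6} + \frac{2}{3} - \frac{1}{2}}{64} = -91 + \frac{4}{3} \cdot \frac{1}{64} = -91 + \frac{1}{48} = - \frac{4367}{48}$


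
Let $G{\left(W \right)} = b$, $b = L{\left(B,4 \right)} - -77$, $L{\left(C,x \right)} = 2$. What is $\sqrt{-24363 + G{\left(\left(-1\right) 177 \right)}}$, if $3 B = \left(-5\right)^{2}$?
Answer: $2 i \sqrt{6071} \approx 155.83 i$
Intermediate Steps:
$B = \frac{25}{3}$ ($B = \frac{\left(-5\right)^{2}}{3} = \frac{1}{3} \cdot 25 = \frac{25}{3} \approx 8.3333$)
$b = 79$ ($b = 2 - -77 = 2 + 77 = 79$)
$G{\left(W \right)} = 79$
$\sqrt{-24363 + G{\left(\left(-1\right) 177 \right)}} = \sqrt{-24363 + 79} = \sqrt{-24284} = 2 i \sqrt{6071}$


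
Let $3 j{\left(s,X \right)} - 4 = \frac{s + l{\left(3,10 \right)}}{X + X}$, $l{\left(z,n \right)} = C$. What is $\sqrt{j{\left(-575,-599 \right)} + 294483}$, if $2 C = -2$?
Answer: $\frac{\sqrt{950951977095}}{1797} \approx 542.66$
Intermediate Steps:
$C = -1$ ($C = \frac{1}{2} \left(-2\right) = -1$)
$l{\left(z,n \right)} = -1$
$j{\left(s,X \right)} = \frac{4}{3} + \frac{-1 + s}{6 X}$ ($j{\left(s,X \right)} = \frac{4}{3} + \frac{\left(s - 1\right) \frac{1}{X + X}}{3} = \frac{4}{3} + \frac{\left(-1 + s\right) \frac{1}{2 X}}{3} = \frac{4}{3} + \frac{\frac{1}{2} \frac{1}{X} \left(-1 + s\right)}{3} = \frac{4}{3} + \frac{-1 + s}{6 X}$)
$\sqrt{j{\left(-575,-599 \right)} + 294483} = \sqrt{\frac{-1 - 575 + 8 \left(-599\right)}{6 \left(-599\right)} + 294483} = \sqrt{\frac{1}{6} \left(- \frac{1}{599}\right) \left(-1 - 575 - 4792\right) + 294483} = \sqrt{\frac{1}{6} \left(- \frac{1}{599}\right) \left(-5368\right) + 294483} = \sqrt{\frac{2684}{1797} + 294483} = \sqrt{\frac{529188635}{1797}} = \frac{\sqrt{950951977095}}{1797}$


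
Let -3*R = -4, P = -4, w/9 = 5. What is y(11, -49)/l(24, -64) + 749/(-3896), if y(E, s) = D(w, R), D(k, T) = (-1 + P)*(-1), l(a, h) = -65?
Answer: -13633/50648 ≈ -0.26917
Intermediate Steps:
w = 45 (w = 9*5 = 45)
R = 4/3 (R = -⅓*(-4) = 4/3 ≈ 1.3333)
D(k, T) = 5 (D(k, T) = (-1 - 4)*(-1) = -5*(-1) = 5)
y(E, s) = 5
y(11, -49)/l(24, -64) + 749/(-3896) = 5/(-65) + 749/(-3896) = 5*(-1/65) + 749*(-1/3896) = -1/13 - 749/3896 = -13633/50648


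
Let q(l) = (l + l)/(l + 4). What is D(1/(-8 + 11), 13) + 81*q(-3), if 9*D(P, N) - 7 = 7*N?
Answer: -4276/9 ≈ -475.11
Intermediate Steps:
D(P, N) = 7/9 + 7*N/9 (D(P, N) = 7/9 + (7*N)/9 = 7/9 + 7*N/9)
q(l) = 2*l/(4 + l) (q(l) = (2*l)/(4 + l) = 2*l/(4 + l))
D(1/(-8 + 11), 13) + 81*q(-3) = (7/9 + (7/9)*13) + 81*(2*(-3)/(4 - 3)) = (7/9 + 91/9) + 81*(2*(-3)/1) = 98/9 + 81*(2*(-3)*1) = 98/9 + 81*(-6) = 98/9 - 486 = -4276/9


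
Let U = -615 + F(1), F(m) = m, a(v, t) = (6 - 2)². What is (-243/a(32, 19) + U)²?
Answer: 101344489/256 ≈ 3.9588e+5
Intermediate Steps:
a(v, t) = 16 (a(v, t) = 4² = 16)
U = -614 (U = -615 + 1 = -614)
(-243/a(32, 19) + U)² = (-243/16 - 614)² = (-10067/16)² = 101344489/256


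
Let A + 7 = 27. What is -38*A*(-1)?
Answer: 760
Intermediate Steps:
A = 20 (A = -7 + 27 = 20)
-38*A*(-1) = -38*20*(-1) = -760*(-1) = 760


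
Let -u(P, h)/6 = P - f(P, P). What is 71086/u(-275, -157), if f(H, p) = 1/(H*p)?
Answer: 2687939375/62390628 ≈ 43.082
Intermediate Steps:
f(H, p) = 1/(H*p)
u(P, h) = -6*P + 6/P² (u(P, h) = -6*(P - 1/(P*P)) = -6*(P - 1/P²) = -6*P + 6/P²)
71086/u(-275, -157) = 71086/(-6*(-275) + 6/(-275)²) = 71086/(1650 + 6*(1/75625)) = 71086/(1650 + 6/75625) = 71086/(124781256/75625) = 71086*(75625/124781256) = 2687939375/62390628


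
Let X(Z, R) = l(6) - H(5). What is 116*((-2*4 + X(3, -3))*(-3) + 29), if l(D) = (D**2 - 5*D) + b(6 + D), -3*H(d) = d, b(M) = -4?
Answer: 4872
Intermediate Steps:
H(d) = -d/3
l(D) = -4 + D**2 - 5*D (l(D) = (D**2 - 5*D) - 4 = -4 + D**2 - 5*D)
X(Z, R) = 11/3 (X(Z, R) = (-4 + 6**2 - 5*6) - (-1)*5/3 = (-4 + 36 - 30) - 1*(-5/3) = 2 + 5/3 = 11/3)
116*((-2*4 + X(3, -3))*(-3) + 29) = 116*((-2*4 + 11/3)*(-3) + 29) = 116*((-8 + 11/3)*(-3) + 29) = 116*(-13/3*(-3) + 29) = 116*(13 + 29) = 116*42 = 4872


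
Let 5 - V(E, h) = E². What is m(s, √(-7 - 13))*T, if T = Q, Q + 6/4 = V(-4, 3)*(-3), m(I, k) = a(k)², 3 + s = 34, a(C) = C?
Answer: -630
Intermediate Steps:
V(E, h) = 5 - E²
s = 31 (s = -3 + 34 = 31)
m(I, k) = k²
Q = 63/2 (Q = -3/2 + (5 - 1*(-4)²)*(-3) = -3/2 + (5 - 1*16)*(-3) = -3/2 + (5 - 16)*(-3) = -3/2 - 11*(-3) = -3/2 + 33 = 63/2 ≈ 31.500)
T = 63/2 ≈ 31.500
m(s, √(-7 - 13))*T = (√(-7 - 13))²*(63/2) = (√(-20))²*(63/2) = (2*I*√5)²*(63/2) = -20*63/2 = -630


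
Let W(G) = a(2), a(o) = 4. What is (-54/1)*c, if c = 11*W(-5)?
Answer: -2376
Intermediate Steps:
W(G) = 4
c = 44 (c = 11*4 = 44)
(-54/1)*c = -54/1*44 = -54*1*44 = -54*44 = -2376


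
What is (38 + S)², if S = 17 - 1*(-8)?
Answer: 3969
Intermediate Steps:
S = 25 (S = 17 + 8 = 25)
(38 + S)² = (38 + 25)² = 63² = 3969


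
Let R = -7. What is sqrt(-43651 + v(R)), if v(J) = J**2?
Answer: 13*I*sqrt(258) ≈ 208.81*I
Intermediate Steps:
sqrt(-43651 + v(R)) = sqrt(-43651 + (-7)**2) = sqrt(-43651 + 49) = sqrt(-43602) = 13*I*sqrt(258)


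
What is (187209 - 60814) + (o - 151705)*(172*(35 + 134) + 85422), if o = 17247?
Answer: -15393970025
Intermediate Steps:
(187209 - 60814) + (o - 151705)*(172*(35 + 134) + 85422) = (187209 - 60814) + (17247 - 151705)*(172*(35 + 134) + 85422) = 126395 - 134458*(172*169 + 85422) = 126395 - 134458*(29068 + 85422) = 126395 - 134458*114490 = 126395 - 15394096420 = -15393970025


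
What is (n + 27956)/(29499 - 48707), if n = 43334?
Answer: -35645/9604 ≈ -3.7115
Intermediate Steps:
(n + 27956)/(29499 - 48707) = (43334 + 27956)/(29499 - 48707) = 71290/(-19208) = 71290*(-1/19208) = -35645/9604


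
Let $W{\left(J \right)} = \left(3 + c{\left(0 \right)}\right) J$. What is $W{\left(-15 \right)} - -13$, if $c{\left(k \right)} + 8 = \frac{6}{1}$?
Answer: $-2$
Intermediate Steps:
$c{\left(k \right)} = -2$ ($c{\left(k \right)} = -8 + \frac{6}{1} = -8 + 6 \cdot 1 = -8 + 6 = -2$)
$W{\left(J \right)} = J$ ($W{\left(J \right)} = \left(3 - 2\right) J = 1 J = J$)
$W{\left(-15 \right)} - -13 = -15 - -13 = -15 + \left(-79 + 92\right) = -15 + 13 = -2$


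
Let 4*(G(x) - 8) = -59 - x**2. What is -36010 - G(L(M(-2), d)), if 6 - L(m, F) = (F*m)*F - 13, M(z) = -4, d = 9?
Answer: -6591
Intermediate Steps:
L(m, F) = 19 - m*F**2 (L(m, F) = 6 - ((F*m)*F - 13) = 6 - (m*F**2 - 13) = 6 - (-13 + m*F**2) = 6 + (13 - m*F**2) = 19 - m*F**2)
G(x) = -27/4 - x**2/4 (G(x) = 8 + (-59 - x**2)/4 = 8 + (-59/4 - x**2/4) = -27/4 - x**2/4)
-36010 - G(L(M(-2), d)) = -36010 - (-27/4 - (19 - 1*(-4)*9**2)**2/4) = -36010 - (-27/4 - (19 - 1*(-4)*81)**2/4) = -36010 - (-27/4 - (19 + 324)**2/4) = -36010 - (-27/4 - 1/4*343**2) = -36010 - (-27/4 - 1/4*117649) = -36010 - (-27/4 - 117649/4) = -36010 - 1*(-29419) = -36010 + 29419 = -6591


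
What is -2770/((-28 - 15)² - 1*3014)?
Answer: 554/233 ≈ 2.3777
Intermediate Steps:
-2770/((-28 - 15)² - 1*3014) = -2770/((-43)² - 3014) = -2770/(1849 - 3014) = -2770/(-1165) = -2770*(-1/1165) = 554/233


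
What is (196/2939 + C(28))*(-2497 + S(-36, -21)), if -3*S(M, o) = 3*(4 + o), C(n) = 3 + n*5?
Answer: -1042773040/2939 ≈ -3.5481e+5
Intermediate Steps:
C(n) = 3 + 5*n
S(M, o) = -4 - o (S(M, o) = -(4 + o) = -(12 + 3*o)/3 = -4 - o)
(196/2939 + C(28))*(-2497 + S(-36, -21)) = (196/2939 + (3 + 5*28))*(-2497 + (-4 - 1*(-21))) = (196*(1/2939) + (3 + 140))*(-2497 + (-4 + 21)) = (196/2939 + 143)*(-2497 + 17) = (420473/2939)*(-2480) = -1042773040/2939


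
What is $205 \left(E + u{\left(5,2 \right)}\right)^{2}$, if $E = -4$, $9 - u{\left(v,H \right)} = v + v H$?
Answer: $20500$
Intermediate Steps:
$u{\left(v,H \right)} = 9 - v - H v$ ($u{\left(v,H \right)} = 9 - \left(v + v H\right) = 9 - \left(v + H v\right) = 9 - v - H v$)
$205 \left(E + u{\left(5,2 \right)}\right)^{2} = 205 \left(-4 - \left(-4 + 10\right)\right)^{2} = 205 \left(-4 - 6\right)^{2} = 205 \left(-10\right)^{2} = 205 \cdot 100 = 20500$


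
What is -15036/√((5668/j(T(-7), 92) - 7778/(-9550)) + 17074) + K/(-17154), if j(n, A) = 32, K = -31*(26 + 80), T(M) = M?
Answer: 1643/8577 - 150360*√251747201234/659024087 ≈ -114.28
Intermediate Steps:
K = -3286 (K = -31*106 = -3286)
-15036/√((5668/j(T(-7), 92) - 7778/(-9550)) + 17074) + K/(-17154) = -15036/√((5668/32 - 7778/(-9550)) + 17074) - 3286/(-17154) = -15036/√((5668*(1/32) - 7778*(-1/9550)) + 17074) - 3286*(-1/17154) = -15036/√((1417/8 + 3889/4775) + 17074) + 1643/8577 = -15036/√(6797287/38200 + 17074) + 1643/8577 = -15036*10*√251747201234/659024087 + 1643/8577 = -150360*√251747201234/659024087 + 1643/8577 = 1643/8577 - 150360*√251747201234/659024087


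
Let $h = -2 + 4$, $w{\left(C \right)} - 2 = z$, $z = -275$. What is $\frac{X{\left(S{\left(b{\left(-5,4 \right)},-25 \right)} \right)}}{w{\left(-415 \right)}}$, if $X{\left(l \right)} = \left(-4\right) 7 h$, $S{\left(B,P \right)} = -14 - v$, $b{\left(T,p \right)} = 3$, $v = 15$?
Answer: $\frac{8}{39} \approx 0.20513$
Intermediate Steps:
$w{\left(C \right)} = -273$ ($w{\left(C \right)} = 2 - 275 = -273$)
$S{\left(B,P \right)} = -29$ ($S{\left(B,P \right)} = -14 - 15 = -29$)
$h = 2$
$X{\left(l \right)} = -56$ ($X{\left(l \right)} = \left(-4\right) 7 \cdot 2 = \left(-28\right) 2 = -56$)
$\frac{X{\left(S{\left(b{\left(-5,4 \right)},-25 \right)} \right)}}{w{\left(-415 \right)}} = - \frac{56}{-273} = \left(-56\right) \left(- \frac{1}{273}\right) = \frac{8}{39}$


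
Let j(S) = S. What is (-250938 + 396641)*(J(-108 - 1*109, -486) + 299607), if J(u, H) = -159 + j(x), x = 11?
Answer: 43632074677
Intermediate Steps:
J(u, H) = -148 (J(u, H) = -159 + 11 = -148)
(-250938 + 396641)*(J(-108 - 1*109, -486) + 299607) = (-250938 + 396641)*(-148 + 299607) = 145703*299459 = 43632074677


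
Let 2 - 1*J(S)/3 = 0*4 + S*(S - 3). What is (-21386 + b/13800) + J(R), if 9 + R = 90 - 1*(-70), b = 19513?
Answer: -1220231687/13800 ≈ -88423.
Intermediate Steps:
R = 151 (R = -9 + (90 - 1*(-70)) = -9 + (90 + 70) = -9 + 160 = 151)
J(S) = 6 - 3*S*(-3 + S) (J(S) = 6 - 3*(0*4 + S*(S - 3)) = 6 - 3*(0 + S*(-3 + S)) = 6 - 3*S*(-3 + S))
(-21386 + b/13800) + J(R) = (-21386 + 19513/13800) + (6 - 3*151² + 9*151) = (-21386 + 19513*(1/13800)) + (6 - 3*22801 + 1359) = (-21386 + 19513/13800) + (6 - 68403 + 1359) = -295107287/13800 - 67038 = -1220231687/13800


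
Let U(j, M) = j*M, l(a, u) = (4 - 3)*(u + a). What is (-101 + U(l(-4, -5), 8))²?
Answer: 29929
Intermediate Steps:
l(a, u) = a + u (l(a, u) = 1*(a + u) = a + u)
U(j, M) = M*j
(-101 + U(l(-4, -5), 8))² = (-101 + 8*(-4 - 5))² = (-101 + 8*(-9))² = (-101 - 72)² = (-173)² = 29929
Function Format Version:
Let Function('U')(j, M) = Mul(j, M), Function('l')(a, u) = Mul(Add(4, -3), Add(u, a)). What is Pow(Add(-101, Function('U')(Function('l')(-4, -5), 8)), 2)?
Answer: 29929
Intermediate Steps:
Function('l')(a, u) = Add(a, u) (Function('l')(a, u) = Mul(1, Add(a, u)) = Add(a, u))
Function('U')(j, M) = Mul(M, j)
Pow(Add(-101, Function('U')(Function('l')(-4, -5), 8)), 2) = Pow(Add(-101, Mul(8, Add(-4, -5))), 2) = Pow(Add(-101, Mul(8, -9)), 2) = Pow(Add(-101, -72), 2) = Pow(-173, 2) = 29929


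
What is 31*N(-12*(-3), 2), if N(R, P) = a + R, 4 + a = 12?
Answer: 1364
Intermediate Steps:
a = 8 (a = -4 + 12 = 8)
N(R, P) = 8 + R
31*N(-12*(-3), 2) = 31*(8 - 12*(-3)) = 31*(8 - 3*(-12)) = 31*(8 + 36) = 31*44 = 1364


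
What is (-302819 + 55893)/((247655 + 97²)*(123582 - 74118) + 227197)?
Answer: -246926/12715640893 ≈ -1.9419e-5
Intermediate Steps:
(-302819 + 55893)/((247655 + 97²)*(123582 - 74118) + 227197) = -246926/((247655 + 9409)*49464 + 227197) = -246926/(257064*49464 + 227197) = -246926/(12715413696 + 227197) = -246926/12715640893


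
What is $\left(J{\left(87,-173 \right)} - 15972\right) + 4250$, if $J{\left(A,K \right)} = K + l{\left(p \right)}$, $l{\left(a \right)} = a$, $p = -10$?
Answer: $-11905$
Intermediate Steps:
$J{\left(A,K \right)} = -10 + K$ ($J{\left(A,K \right)} = K - 10 = -10 + K$)
$\left(J{\left(87,-173 \right)} - 15972\right) + 4250 = \left(\left(-10 - 173\right) - 15972\right) + 4250 = \left(-183 - 15972\right) + 4250 = -16155 + 4250 = -11905$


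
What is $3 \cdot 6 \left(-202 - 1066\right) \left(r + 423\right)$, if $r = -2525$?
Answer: $47976048$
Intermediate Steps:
$3 \cdot 6 \left(-202 - 1066\right) \left(r + 423\right) = 3 \cdot 6 \left(-202 - 1066\right) \left(-2525 + 423\right) = 18 \left(\left(-1268\right) \left(-2102\right)\right) = 18 \cdot 2665336 = 47976048$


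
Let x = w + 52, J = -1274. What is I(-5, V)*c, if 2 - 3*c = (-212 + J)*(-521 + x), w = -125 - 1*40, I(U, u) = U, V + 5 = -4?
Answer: 4710610/3 ≈ 1.5702e+6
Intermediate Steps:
V = -9 (V = -5 - 4 = -9)
w = -165 (w = -125 - 40 = -165)
x = -113 (x = -165 + 52 = -113)
c = -942122/3 (c = ⅔ - (-212 - 1274)*(-521 - 113)/3 = ⅔ - (-1486)*(-634)/3 = ⅔ - ⅓*942124 = ⅔ - 942124/3 = -942122/3 ≈ -3.1404e+5)
I(-5, V)*c = -5*(-942122/3) = 4710610/3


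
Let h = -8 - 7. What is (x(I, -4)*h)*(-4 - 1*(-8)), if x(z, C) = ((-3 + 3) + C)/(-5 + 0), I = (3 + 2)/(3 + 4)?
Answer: -48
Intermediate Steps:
I = 5/7 ≈ 0.71429
x(z, C) = -C/5 (x(z, C) = (0 + C)/(-5) = C*(-⅕) = -C/5)
h = -15
(x(I, -4)*h)*(-4 - 1*(-8)) = (-⅕*(-4)*(-15))*(-4 - 1*(-8)) = ((⅘)*(-15))*(-4 + 8) = -12*4 = -48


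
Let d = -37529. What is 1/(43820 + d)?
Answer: 1/6291 ≈ 0.00015896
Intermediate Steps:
1/(43820 + d) = 1/(43820 - 37529) = 1/6291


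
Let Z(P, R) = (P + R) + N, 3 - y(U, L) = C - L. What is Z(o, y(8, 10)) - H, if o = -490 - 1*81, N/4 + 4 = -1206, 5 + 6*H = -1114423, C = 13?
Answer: 180327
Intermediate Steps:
y(U, L) = -10 + L (y(U, L) = 3 - (13 - L) = 3 + (-13 + L) = -10 + L)
H = -185738 (H = -⅚ + (⅙)*(-1114423) = -⅚ - 1114423/6 = -185738)
N = -4840 (N = -16 + 4*(-1206) = -16 - 4824 = -4840)
o = -571 (o = -490 - 81 = -571)
Z(P, R) = -4840 + P + R (Z(P, R) = (P + R) - 4840 = -4840 + P + R)
Z(o, y(8, 10)) - H = (-4840 - 571 + (-10 + 10)) - 1*(-185738) = (-4840 - 571 + 0) + 185738 = -5411 + 185738 = 180327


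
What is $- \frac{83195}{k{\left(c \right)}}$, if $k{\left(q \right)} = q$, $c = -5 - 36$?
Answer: $\frac{83195}{41} \approx 2029.1$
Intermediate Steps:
$c = -41$ ($c = -5 - 36 = -41$)
$- \frac{83195}{k{\left(c \right)}} = - \frac{83195}{-41} = \left(-83195\right) \left(- \frac{1}{41}\right) = \frac{83195}{41}$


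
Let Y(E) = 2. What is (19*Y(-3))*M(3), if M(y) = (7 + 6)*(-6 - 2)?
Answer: -3952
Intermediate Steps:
M(y) = -104 (M(y) = 13*(-8) = -104)
(19*Y(-3))*M(3) = (19*2)*(-104) = 38*(-104) = -3952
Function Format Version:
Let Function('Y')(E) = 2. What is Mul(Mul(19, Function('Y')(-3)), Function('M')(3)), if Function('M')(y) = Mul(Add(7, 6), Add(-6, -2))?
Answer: -3952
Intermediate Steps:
Function('M')(y) = -104 (Function('M')(y) = Mul(13, -8) = -104)
Mul(Mul(19, Function('Y')(-3)), Function('M')(3)) = Mul(Mul(19, 2), -104) = Mul(38, -104) = -3952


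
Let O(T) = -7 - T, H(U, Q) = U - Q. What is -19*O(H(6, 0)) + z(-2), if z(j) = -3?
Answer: 244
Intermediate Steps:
-19*O(H(6, 0)) + z(-2) = -19*(-7 - (6 - 1*0)) - 3 = -19*(-7 - (6 + 0)) - 3 = -19*(-7 - 1*6) - 3 = -19*(-7 - 6) - 3 = -19*(-13) - 3 = 247 - 3 = 244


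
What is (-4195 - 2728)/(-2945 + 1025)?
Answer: 6923/1920 ≈ 3.6057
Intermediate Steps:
(-4195 - 2728)/(-2945 + 1025) = -6923/(-1920) = -6923*(-1/1920) = 6923/1920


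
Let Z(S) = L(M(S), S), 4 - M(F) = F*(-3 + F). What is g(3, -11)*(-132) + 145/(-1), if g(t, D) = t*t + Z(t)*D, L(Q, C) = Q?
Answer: 4475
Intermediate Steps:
M(F) = 4 - F*(-3 + F)
Z(S) = 4 - S² + 3*S
g(t, D) = t² + D*(4 - t² + 3*t) (g(t, D) = t*t + (4 - t² + 3*t)*D = t² + D*(4 - t² + 3*t))
g(3, -11)*(-132) + 145/(-1) = (3² - 11*(4 - 1*3² + 3*3))*(-132) + 145/(-1) = (9 - 11*(4 - 1*9 + 9))*(-132) + 145*(-1) = (9 - 11*(4 - 9 + 9))*(-132) - 145 = (9 - 11*4)*(-132) - 145 = (9 - 44)*(-132) - 145 = -35*(-132) - 145 = 4620 - 145 = 4475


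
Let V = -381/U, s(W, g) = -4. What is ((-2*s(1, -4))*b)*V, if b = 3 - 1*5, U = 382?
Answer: 3048/191 ≈ 15.958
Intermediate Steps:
V = -381/382 ≈ -0.99738
b = -2 (b = 3 - 5 = -2)
((-2*s(1, -4))*b)*V = (-2*(-4)*(-2))*(-381/382) = (8*(-2))*(-381/382) = -16*(-381/382) = 3048/191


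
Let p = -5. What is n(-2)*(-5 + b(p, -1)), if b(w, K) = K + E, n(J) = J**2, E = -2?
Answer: -32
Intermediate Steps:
b(w, K) = -2 + K (b(w, K) = K - 2 = -2 + K)
n(-2)*(-5 + b(p, -1)) = (-2)**2*(-5 + (-2 - 1)) = 4*(-5 - 3) = 4*(-8) = -32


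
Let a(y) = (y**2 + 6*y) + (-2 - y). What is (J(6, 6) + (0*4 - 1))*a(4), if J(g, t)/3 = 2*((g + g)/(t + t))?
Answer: 170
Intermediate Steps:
a(y) = -2 + y**2 + 5*y
J(g, t) = 6*g/t (J(g, t) = 3*(2*((g + g)/(t + t))) = 3*(2*((2*g)/((2*t)))) = 3*(2*((2*g)*(1/(2*t)))) = 3*(2*(g/t)) = 3*(2*g/t) = 6*g/t)
(J(6, 6) + (0*4 - 1))*a(4) = (6*6/6 + (0*4 - 1))*(-2 + 4**2 + 5*4) = (6*6*(1/6) + (0 - 1))*(-2 + 16 + 20) = (6 - 1)*34 = 5*34 = 170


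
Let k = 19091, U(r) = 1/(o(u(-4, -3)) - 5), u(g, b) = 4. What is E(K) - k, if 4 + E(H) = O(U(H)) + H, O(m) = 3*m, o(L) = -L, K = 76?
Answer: -57058/3 ≈ -19019.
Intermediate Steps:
U(r) = -⅑ (U(r) = 1/(-1*4 - 5) = 1/(-4 - 5) = 1/(-9) = -⅑)
E(H) = -13/3 + H (E(H) = -4 + (3*(-⅑) + H) = -4 + (-⅓ + H) = -13/3 + H)
E(K) - k = (-13/3 + 76) - 1*19091 = 215/3 - 19091 = -57058/3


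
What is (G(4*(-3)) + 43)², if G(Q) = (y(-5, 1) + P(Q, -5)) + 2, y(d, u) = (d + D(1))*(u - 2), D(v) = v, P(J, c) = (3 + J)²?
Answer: 16900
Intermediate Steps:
y(d, u) = (1 + d)*(-2 + u) (y(d, u) = (d + 1)*(u - 2) = (1 + d)*(-2 + u))
G(Q) = 6 + (3 + Q)² (G(Q) = ((-2 + 1 - 2*(-5) - 5*1) + (3 + Q)²) + 2 = ((-2 + 1 + 10 - 5) + (3 + Q)²) + 2 = (4 + (3 + Q)²) + 2 = 6 + (3 + Q)²)
(G(4*(-3)) + 43)² = ((6 + (3 + 4*(-3))²) + 43)² = ((6 + (3 - 12)²) + 43)² = ((6 + (-9)²) + 43)² = ((6 + 81) + 43)² = (87 + 43)² = 130² = 16900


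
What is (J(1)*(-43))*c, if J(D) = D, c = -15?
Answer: 645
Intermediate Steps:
(J(1)*(-43))*c = (1*(-43))*(-15) = -43*(-15) = 645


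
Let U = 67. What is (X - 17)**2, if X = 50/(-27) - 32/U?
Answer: 1222691089/3272481 ≈ 373.63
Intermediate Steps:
X = -4214/1809 (X = 50/(-27) - 32/67 = 50*(-1/27) - 32*1/67 = -50/27 - 32/67 = -4214/1809 ≈ -2.3295)
(X - 17)**2 = (-4214/1809 - 17)**2 = (-34967/1809)**2 = 1222691089/3272481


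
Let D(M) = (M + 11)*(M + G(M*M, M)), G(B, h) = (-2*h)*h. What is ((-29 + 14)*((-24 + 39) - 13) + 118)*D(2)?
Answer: -6864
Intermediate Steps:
G(B, h) = -2*h²
D(M) = (11 + M)*(M - 2*M²) (D(M) = (M + 11)*(M - 2*M²) = (11 + M)*(M - 2*M²))
((-29 + 14)*((-24 + 39) - 13) + 118)*D(2) = ((-29 + 14)*((-24 + 39) - 13) + 118)*(2*(11 - 21*2 - 2*2²)) = (-15*(15 - 13) + 118)*(2*(11 - 42 - 2*4)) = (-15*2 + 118)*(2*(11 - 42 - 8)) = (-30 + 118)*(2*(-39)) = 88*(-78) = -6864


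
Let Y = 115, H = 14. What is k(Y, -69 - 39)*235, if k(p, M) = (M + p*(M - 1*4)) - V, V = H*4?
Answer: -3065340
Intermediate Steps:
V = 56 (V = 14*4 = 56)
k(p, M) = -56 + M + p*(-4 + M) (k(p, M) = (M + p*(M - 1*4)) - 1*56 = (M + p*(M - 4)) - 56 = (M + p*(-4 + M)) - 56 = -56 + M + p*(-4 + M))
k(Y, -69 - 39)*235 = (-56 + (-69 - 39) - 4*115 + (-69 - 39)*115)*235 = (-56 - 108 - 460 - 108*115)*235 = (-56 - 108 - 460 - 12420)*235 = -13044*235 = -3065340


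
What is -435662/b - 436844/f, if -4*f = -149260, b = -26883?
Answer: 4513050278/1003139145 ≈ 4.4989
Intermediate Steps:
f = 37315 (f = -¼*(-149260) = 37315)
-435662/b - 436844/f = -435662/(-26883) - 436844/37315 = -435662*(-1/26883) - 436844*1/37315 = 435662/26883 - 436844/37315 = 4513050278/1003139145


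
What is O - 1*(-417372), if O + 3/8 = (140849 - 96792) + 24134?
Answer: 3884501/8 ≈ 4.8556e+5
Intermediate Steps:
O = 545525/8 (O = -3/8 + ((140849 - 96792) + 24134) = -3/8 + (44057 + 24134) = -3/8 + 68191 = 545525/8 ≈ 68191.)
O - 1*(-417372) = 545525/8 - 1*(-417372) = 545525/8 + 417372 = 3884501/8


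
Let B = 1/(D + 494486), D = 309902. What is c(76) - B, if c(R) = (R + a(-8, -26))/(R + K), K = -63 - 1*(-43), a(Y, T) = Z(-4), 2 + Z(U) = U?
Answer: 251371/201097 ≈ 1.2500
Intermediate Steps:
Z(U) = -2 + U
a(Y, T) = -6 (a(Y, T) = -2 - 4 = -6)
K = -20 (K = -63 + 43 = -20)
B = 1/804388 (B = 1/(309902 + 494486) = 1/804388 ≈ 1.2432e-6)
c(R) = (-6 + R)/(-20 + R) (c(R) = (R - 6)/(R - 20) = (-6 + R)/(-20 + R))
c(76) - B = (-6 + 76)/(-20 + 76) - 1*1/804388 = 70/56 - 1/804388 = (1/56)*70 - 1/804388 = 5/4 - 1/804388 = 251371/201097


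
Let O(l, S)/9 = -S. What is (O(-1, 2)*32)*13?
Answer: -7488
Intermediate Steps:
O(l, S) = -9*S (O(l, S) = 9*(-S) = -9*S)
(O(-1, 2)*32)*13 = (-9*2*32)*13 = -18*32*13 = -576*13 = -7488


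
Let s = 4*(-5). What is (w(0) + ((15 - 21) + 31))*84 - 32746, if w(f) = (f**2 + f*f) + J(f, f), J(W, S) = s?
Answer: -32326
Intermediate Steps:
s = -20
J(W, S) = -20
w(f) = -20 + 2*f**2 (w(f) = (f**2 + f*f) - 20 = (f**2 + f**2) - 20 = 2*f**2 - 20 = -20 + 2*f**2)
(w(0) + ((15 - 21) + 31))*84 - 32746 = ((-20 + 2*0**2) + ((15 - 21) + 31))*84 - 32746 = ((-20 + 2*0) + (-6 + 31))*84 - 32746 = ((-20 + 0) + 25)*84 - 32746 = (-20 + 25)*84 - 32746 = 5*84 - 32746 = 420 - 32746 = -32326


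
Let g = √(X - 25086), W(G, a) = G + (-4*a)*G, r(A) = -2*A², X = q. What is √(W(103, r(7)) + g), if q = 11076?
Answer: √(40479 + I*√14010) ≈ 201.19 + 0.2942*I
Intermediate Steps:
X = 11076
W(G, a) = G - 4*G*a
g = I*√14010 (g = √(11076 - 25086) = √(-14010) = I*√14010 ≈ 118.36*I)
√(W(103, r(7)) + g) = √(103*(1 - (-8)*7²) + I*√14010) = √(103*(1 - (-8)*49) + I*√14010) = √(103*(1 - 4*(-98)) + I*√14010) = √(103*(1 + 392) + I*√14010) = √(103*393 + I*√14010) = √(40479 + I*√14010)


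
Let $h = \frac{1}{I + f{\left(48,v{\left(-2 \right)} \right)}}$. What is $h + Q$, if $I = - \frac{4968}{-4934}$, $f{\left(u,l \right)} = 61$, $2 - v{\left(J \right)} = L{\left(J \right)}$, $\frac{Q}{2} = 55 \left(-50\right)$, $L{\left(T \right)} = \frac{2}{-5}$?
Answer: $- \frac{841338033}{152971} \approx -5500.0$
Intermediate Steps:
$L{\left(T \right)} = - \frac{2}{5}$ ($L{\left(T \right)} = 2 \left(- \frac{1}{5}\right) = - \frac{2}{5}$)
$Q = -5500$ ($Q = 2 \cdot 55 \left(-50\right) = 2 \left(-2750\right) = -5500$)
$v{\left(J \right)} = \frac{12}{5}$ ($v{\left(J \right)} = 2 - - \frac{2}{5} = 2 + \frac{2}{5} = \frac{12}{5}$)
$I = \frac{2484}{2467}$ ($I = \left(-4968\right) \left(- \frac{1}{4934}\right) = \frac{2484}{2467} \approx 1.0069$)
$h = \frac{2467}{152971}$ ($h = \frac{1}{\frac{2484}{2467} + 61} = \frac{1}{\frac{152971}{2467}} = \frac{2467}{152971} \approx 0.016127$)
$h + Q = \frac{2467}{152971} - 5500 = - \frac{841338033}{152971}$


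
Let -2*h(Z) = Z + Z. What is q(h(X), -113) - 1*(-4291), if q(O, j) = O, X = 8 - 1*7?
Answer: 4290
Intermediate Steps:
X = 1 (X = 8 - 7 = 1)
h(Z) = -Z (h(Z) = -(Z + Z)/2 = -Z)
q(h(X), -113) - 1*(-4291) = -1*1 - 1*(-4291) = -1 + 4291 = 4290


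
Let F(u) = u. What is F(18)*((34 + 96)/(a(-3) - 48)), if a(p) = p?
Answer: -780/17 ≈ -45.882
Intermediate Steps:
F(18)*((34 + 96)/(a(-3) - 48)) = 18*((34 + 96)/(-3 - 48)) = 18*(130/(-51)) = 18*(130*(-1/51)) = 18*(-130/51) = -780/17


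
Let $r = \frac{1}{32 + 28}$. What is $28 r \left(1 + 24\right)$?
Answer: $\frac{35}{3} \approx 11.667$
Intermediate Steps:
$r = \frac{1}{60} \approx 0.016667$
$28 r \left(1 + 24\right) = 28 \cdot \frac{1}{60} \left(1 + 24\right) = \frac{7}{15} \cdot 25 = \frac{35}{3}$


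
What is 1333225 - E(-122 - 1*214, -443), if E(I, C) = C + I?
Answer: 1334004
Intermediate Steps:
1333225 - E(-122 - 1*214, -443) = 1333225 - (-443 + (-122 - 1*214)) = 1333225 - (-443 + (-122 - 214)) = 1333225 - (-443 - 336) = 1333225 - 1*(-779) = 1333225 + 779 = 1334004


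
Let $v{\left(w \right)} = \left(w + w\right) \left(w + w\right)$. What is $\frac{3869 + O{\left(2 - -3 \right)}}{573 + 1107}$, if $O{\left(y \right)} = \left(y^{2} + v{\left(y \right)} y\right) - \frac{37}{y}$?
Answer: $\frac{7311}{2800} \approx 2.6111$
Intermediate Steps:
$v{\left(w \right)} = 4 w^{2}$ ($v{\left(w \right)} = 2 w 2 w = 4 w^{2}$)
$O{\left(y \right)} = y^{2} - \frac{37}{y} + 4 y^{3}$ ($O{\left(y \right)} = \left(y^{2} + 4 y^{2} y\right) - \frac{37}{y} = \left(y^{2} + 4 y^{3}\right) - \frac{37}{y} = y^{2} - \frac{37}{y} + 4 y^{3}$)
$\frac{3869 + O{\left(2 - -3 \right)}}{573 + 1107} = \frac{3869 + \frac{-37 + \left(2 - -3\right)^{3} \left(1 + 4 \left(2 - -3\right)\right)}{2 - -3}}{573 + 1107} = \frac{3869 + \frac{-37 + \left(2 + 3\right)^{3} \left(1 + 4 \left(2 + 3\right)\right)}{2 + 3}}{1680} = \left(3869 + \frac{-37 + 5^{3} \left(1 + 4 \cdot 5\right)}{5}\right) \frac{1}{1680} = \left(3869 + \frac{-37 + 125 \left(1 + 20\right)}{5}\right) \frac{1}{1680} = \left(3869 + \frac{-37 + 125 \cdot 21}{5}\right) \frac{1}{1680} = \left(3869 + \frac{-37 + 2625}{5}\right) \frac{1}{1680} = \left(3869 + \frac{1}{5} \cdot 2588\right) \frac{1}{1680} = \left(3869 + \frac{2588}{5}\right) \frac{1}{1680} = \frac{21933}{5} \cdot \frac{1}{1680} = \frac{7311}{2800}$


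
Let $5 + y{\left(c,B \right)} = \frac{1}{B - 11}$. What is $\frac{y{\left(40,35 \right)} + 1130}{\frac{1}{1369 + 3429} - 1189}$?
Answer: $- \frac{64775399}{68457852} \approx -0.94621$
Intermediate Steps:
$y{\left(c,B \right)} = -5 + \frac{1}{-11 + B}$ ($y{\left(c,B \right)} = -5 + \frac{1}{B - 11} = -5 + \frac{1}{-11 + B}$)
$\frac{y{\left(40,35 \right)} + 1130}{\frac{1}{1369 + 3429} - 1189} = \frac{\frac{56 - 175}{-11 + 35} + 1130}{\frac{1}{1369 + 3429} - 1189} = \frac{\frac{56 - 175}{24} + 1130}{\frac{1}{4798} - 1189} = \frac{\frac{1}{24} \left(-119\right) + 1130}{\frac{1}{4798} - 1189} = \frac{- \frac{119}{24} + 1130}{- \frac{5704821}{4798}} = \frac{27001}{24} \left(- \frac{4798}{5704821}\right) = - \frac{64775399}{68457852}$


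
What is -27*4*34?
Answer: -3672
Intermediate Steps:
-27*4*34 = -108*34 = -3672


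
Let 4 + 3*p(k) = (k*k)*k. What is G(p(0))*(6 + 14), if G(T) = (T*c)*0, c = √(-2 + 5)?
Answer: 0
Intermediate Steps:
c = √3 ≈ 1.7320
p(k) = -4/3 + k³/3 (p(k) = -4/3 + ((k*k)*k)/3 = -4/3 + (k²*k)/3 = -4/3 + k³/3)
G(T) = 0 (G(T) = (T*√3)*0 = 0)
G(p(0))*(6 + 14) = 0*(6 + 14) = 0*20 = 0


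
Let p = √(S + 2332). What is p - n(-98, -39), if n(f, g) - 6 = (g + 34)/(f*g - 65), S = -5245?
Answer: -22537/3757 + I*√2913 ≈ -5.9987 + 53.972*I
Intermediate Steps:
n(f, g) = 6 + (34 + g)/(-65 + f*g) (n(f, g) = 6 + (g + 34)/(f*g - 65) = 6 + (34 + g)/(-65 + f*g))
p = I*√2913 (p = √(-5245 + 2332) = √(-2913) = I*√2913 ≈ 53.972*I)
p - n(-98, -39) = I*√2913 - (-356 - 39 + 6*(-98)*(-39))/(-65 - 98*(-39)) = I*√2913 - (-356 - 39 + 22932)/(-65 + 3822) = I*√2913 - 22537/3757 = -22537/3757 + I*√2913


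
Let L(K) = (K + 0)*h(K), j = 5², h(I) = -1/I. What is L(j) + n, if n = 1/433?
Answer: -432/433 ≈ -0.99769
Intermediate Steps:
j = 25
n = 1/433 ≈ 0.0023095
L(K) = -1 (L(K) = (K + 0)*(-1/K) = K*(-1/K) = -1)
L(j) + n = -1 + 1/433 = -432/433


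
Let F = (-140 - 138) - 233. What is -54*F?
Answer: 27594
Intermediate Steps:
F = -511 (F = -278 - 233 = -511)
-54*F = -54*(-511) = 27594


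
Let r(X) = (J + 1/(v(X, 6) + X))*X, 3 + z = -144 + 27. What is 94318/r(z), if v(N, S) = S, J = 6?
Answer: -896021/6830 ≈ -131.19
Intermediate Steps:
z = -120 (z = -3 + (-144 + 27) = -3 - 117 = -120)
r(X) = X*(6 + 1/(6 + X)) (r(X) = (6 + 1/(6 + X))*X = X*(6 + 1/(6 + X)))
94318/r(z) = 94318/((-120*(37 + 6*(-120))/(6 - 120))) = 94318/((-120*(37 - 720)/(-114))) = 94318/((-120*(-1/114)*(-683))) = 94318/(-13660/19) = 94318*(-19/13660) = -896021/6830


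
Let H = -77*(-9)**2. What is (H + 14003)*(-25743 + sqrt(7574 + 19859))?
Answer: -199920138 + 7766*sqrt(27433) ≈ -1.9863e+8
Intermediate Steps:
H = -6237 (H = -77*81 = -6237)
(H + 14003)*(-25743 + sqrt(7574 + 19859)) = (-6237 + 14003)*(-25743 + sqrt(7574 + 19859)) = 7766*(-25743 + sqrt(27433)) = -199920138 + 7766*sqrt(27433)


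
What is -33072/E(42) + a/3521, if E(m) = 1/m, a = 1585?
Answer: -4890751919/3521 ≈ -1.3890e+6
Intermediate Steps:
-33072/E(42) + a/3521 = -33072/(1/42) + 1585/3521 = -33072/1/42 + 1585*(1/3521) = -33072*42 + 1585/3521 = -1389024 + 1585/3521 = -4890751919/3521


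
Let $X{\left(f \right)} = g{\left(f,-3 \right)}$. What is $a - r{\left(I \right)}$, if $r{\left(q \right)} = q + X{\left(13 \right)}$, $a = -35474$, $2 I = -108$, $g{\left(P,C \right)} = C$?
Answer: $-35417$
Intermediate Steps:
$X{\left(f \right)} = -3$
$I = -54$ ($I = \frac{1}{2} \left(-108\right) = -54$)
$r{\left(q \right)} = -3 + q$ ($r{\left(q \right)} = q - 3 = -3 + q$)
$a - r{\left(I \right)} = -35474 - \left(-3 - 54\right) = -35474 - -57 = -35474 + 57 = -35417$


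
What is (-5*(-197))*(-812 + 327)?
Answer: -477725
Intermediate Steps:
(-5*(-197))*(-812 + 327) = 985*(-485) = -477725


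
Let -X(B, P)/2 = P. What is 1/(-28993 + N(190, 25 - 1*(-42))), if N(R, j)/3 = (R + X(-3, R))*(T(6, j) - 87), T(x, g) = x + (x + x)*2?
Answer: 1/3497 ≈ 0.00028596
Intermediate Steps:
T(x, g) = 5*x (T(x, g) = x + (2*x)*2 = x + 4*x = 5*x)
X(B, P) = -2*P
N(R, j) = 171*R (N(R, j) = 3*((R - 2*R)*(5*6 - 87)) = 3*((-R)*(30 - 87)) = 3*(-R*(-57)) = 3*(57*R) = 171*R)
1/(-28993 + N(190, 25 - 1*(-42))) = 1/(-28993 + 171*190) = 1/(-28993 + 32490) = 1/3497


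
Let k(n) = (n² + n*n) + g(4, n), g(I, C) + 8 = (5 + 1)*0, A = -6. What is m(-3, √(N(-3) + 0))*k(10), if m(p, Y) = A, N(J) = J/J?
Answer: -1152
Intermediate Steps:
N(J) = 1
g(I, C) = -8 (g(I, C) = -8 + (5 + 1)*0 = -8 + 6*0 = -8 + 0 = -8)
m(p, Y) = -6
k(n) = -8 + 2*n² (k(n) = (n² + n*n) - 8 = (n² + n²) - 8 = 2*n² - 8 = -8 + 2*n²)
m(-3, √(N(-3) + 0))*k(10) = -6*(-8 + 2*10²) = -6*(-8 + 2*100) = -6*(-8 + 200) = -6*192 = -1152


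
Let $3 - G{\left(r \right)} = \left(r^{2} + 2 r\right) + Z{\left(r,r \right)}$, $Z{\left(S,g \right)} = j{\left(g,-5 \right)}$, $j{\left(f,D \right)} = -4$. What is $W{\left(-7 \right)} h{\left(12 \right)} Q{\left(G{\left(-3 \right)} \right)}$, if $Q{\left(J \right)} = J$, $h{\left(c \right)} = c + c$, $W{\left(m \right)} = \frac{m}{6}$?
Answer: $-112$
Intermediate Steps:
$Z{\left(S,g \right)} = -4$
$W{\left(m \right)} = \frac{m}{6}$ ($W{\left(m \right)} = m \frac{1}{6} = \frac{m}{6}$)
$G{\left(r \right)} = 7 - r^{2} - 2 r$ ($G{\left(r \right)} = 3 - \left(\left(r^{2} + 2 r\right) - 4\right) = 3 - \left(-4 + r^{2} + 2 r\right) = 7 - r^{2} - 2 r$)
$h{\left(c \right)} = 2 c$
$W{\left(-7 \right)} h{\left(12 \right)} Q{\left(G{\left(-3 \right)} \right)} = \frac{1}{6} \left(-7\right) 2 \cdot 12 \left(7 - \left(-3\right)^{2} - -6\right) = \left(- \frac{7}{6}\right) 24 \left(7 - 9 + 6\right) = - 28 \left(7 - 9 + 6\right) = \left(-28\right) 4 = -112$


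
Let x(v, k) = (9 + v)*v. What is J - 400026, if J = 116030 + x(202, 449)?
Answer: -241374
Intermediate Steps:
x(v, k) = v*(9 + v)
J = 158652 (J = 116030 + 202*(9 + 202) = 116030 + 202*211 = 116030 + 42622 = 158652)
J - 400026 = 158652 - 400026 = -241374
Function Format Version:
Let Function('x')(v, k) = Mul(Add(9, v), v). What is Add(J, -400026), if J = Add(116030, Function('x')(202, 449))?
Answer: -241374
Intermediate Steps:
Function('x')(v, k) = Mul(v, Add(9, v))
J = 158652 (J = Add(116030, Mul(202, Add(9, 202))) = Add(116030, Mul(202, 211)) = Add(116030, 42622) = 158652)
Add(J, -400026) = Add(158652, -400026) = -241374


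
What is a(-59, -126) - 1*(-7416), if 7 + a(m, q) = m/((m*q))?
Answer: 933533/126 ≈ 7409.0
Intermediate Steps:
a(m, q) = -7 + 1/q (a(m, q) = -7 + m/((m*q)) = -7 + m*(1/(m*q)) = -7 + 1/q)
a(-59, -126) - 1*(-7416) = (-7 + 1/(-126)) - 1*(-7416) = (-7 - 1/126) + 7416 = -883/126 + 7416 = 933533/126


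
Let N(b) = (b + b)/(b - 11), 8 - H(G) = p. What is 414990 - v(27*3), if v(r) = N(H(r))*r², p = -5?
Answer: 329697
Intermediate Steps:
H(G) = 13 (H(G) = 8 - 1*(-5) = 8 + 5 = 13)
N(b) = 2*b/(-11 + b) (N(b) = (2*b)/(-11 + b) = 2*b/(-11 + b))
v(r) = 13*r² (v(r) = (2*13/(-11 + 13))*r² = (2*13/2)*r² = (2*13*(½))*r² = 13*r²)
414990 - v(27*3) = 414990 - 13*(27*3)² = 414990 - 13*81² = 414990 - 13*6561 = 414990 - 1*85293 = 414990 - 85293 = 329697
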